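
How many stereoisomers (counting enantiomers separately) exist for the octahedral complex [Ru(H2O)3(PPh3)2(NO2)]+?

An octahedron has six vertices in three trans pairs; every non-trans pair is cis.
Systematic placement gives 3 geometric isomers: H2O mer, PPh3 trans; H2O mer, PPh3 cis; H2O fac, PPh3 cis.
Each arrangement has an internal mirror plane or centre of symmetry, so none is chiral.

3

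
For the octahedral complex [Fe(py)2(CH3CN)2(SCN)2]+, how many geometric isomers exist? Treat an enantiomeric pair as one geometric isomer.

The six octahedral sites form three mutually perpendicular trans pairs.
Systematic placement gives 5 geometric isomers: py trans, CH3CN trans, SCN trans; py cis, CH3CN trans, SCN cis; py trans, CH3CN cis, SCN cis; py cis, CH3CN cis, SCN cis (chiral); py cis, CH3CN cis, SCN trans.

5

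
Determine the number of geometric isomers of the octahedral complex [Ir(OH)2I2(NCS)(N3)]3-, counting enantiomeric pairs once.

6

The six octahedral sites form three mutually perpendicular trans pairs.
Systematic placement gives 6 geometric isomers: OH trans, I trans; OH cis, I trans; OH trans, I cis; OH cis, I cis (3 arrangements, 2 chiral).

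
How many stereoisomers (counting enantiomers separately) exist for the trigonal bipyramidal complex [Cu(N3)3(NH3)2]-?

Systematic placement gives 3 geometric isomers: NH3 both equatorial; NH3 one axial, one equatorial; NH3 both axial.
Each arrangement has an internal mirror plane or centre of symmetry, so none is chiral.

3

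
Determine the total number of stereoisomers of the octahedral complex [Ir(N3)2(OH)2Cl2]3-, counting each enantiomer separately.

An octahedron has six vertices in three trans pairs; every non-trans pair is cis.
There are 5 geometric isomers: N3 trans, OH trans, Cl trans; N3 cis, OH cis, Cl trans; N3 cis, OH trans, Cl cis; N3 cis, OH cis, Cl cis (chiral); N3 trans, OH cis, Cl cis.
One of these lacks any improper symmetry element and so occurs as an enantiomeric pair, giving 5 + 1 = 6 stereoisomers in total.

6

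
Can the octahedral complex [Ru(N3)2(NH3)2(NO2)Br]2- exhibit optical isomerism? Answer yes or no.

yes

There are 6 geometric isomers: N3 cis, NH3 cis (3 arrangements, 2 chiral); N3 cis, NH3 trans; N3 trans, NH3 cis; N3 trans, NH3 trans.
Of these, 2 lack any improper symmetry element and so occur as enantiomeric pairs, giving 6 + 2 = 8 stereoisomers in total.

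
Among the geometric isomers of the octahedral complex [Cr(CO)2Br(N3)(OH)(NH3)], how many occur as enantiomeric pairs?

6

The six octahedral sites form three mutually perpendicular trans pairs.
Exhaustive case analysis gives 9 geometric isomers.
Of these, 6 lack any improper symmetry element and so occur as enantiomeric pairs, giving 9 + 6 = 15 stereoisomers in total.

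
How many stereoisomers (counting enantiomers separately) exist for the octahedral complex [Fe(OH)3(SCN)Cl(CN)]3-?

In an octahedral complex each vertex has one trans partner and four cis neighbours.
Working through the distinct placements yields 4 geometric isomers: OH mer (3 arrangements); OH fac (chiral).
One of these lacks any improper symmetry element and so occurs as an enantiomeric pair, giving 4 + 1 = 5 stereoisomers in total.

5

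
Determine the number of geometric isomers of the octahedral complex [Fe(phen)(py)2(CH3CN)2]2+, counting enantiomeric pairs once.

3

In an octahedral complex each vertex has one trans partner and four cis neighbours.
Each phen is bidentate and must span two cis positions.
Systematic placement gives 3 geometric isomers: py cis, CH3CN trans; py trans, CH3CN cis; py cis, CH3CN cis (chiral).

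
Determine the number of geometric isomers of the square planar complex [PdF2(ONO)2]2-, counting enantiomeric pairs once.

2

In a square planar complex each vertex has one trans partner and two cis neighbours.
There are 2 geometric isomers: F cis; F trans.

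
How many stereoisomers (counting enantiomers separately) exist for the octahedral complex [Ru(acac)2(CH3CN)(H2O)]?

3

Each acac is bidentate and must span two cis positions.
Systematic placement gives 2 geometric isomers: CH3CN and H2O mutually trans; CH3CN and H2O mutually cis (chiral).
One of these lacks any improper symmetry element and so occurs as an enantiomeric pair, giving 2 + 1 = 3 stereoisomers in total.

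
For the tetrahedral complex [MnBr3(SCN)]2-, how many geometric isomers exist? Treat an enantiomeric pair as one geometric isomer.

In a tetrahedral complex all four positions are equivalent and every pair of ligands is adjacent — there is no cis/trans distinction.
Only one geometric arrangement is possible.

1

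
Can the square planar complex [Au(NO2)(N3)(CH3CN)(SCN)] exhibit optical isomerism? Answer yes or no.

no

In a square planar complex each vertex has one trans partner and two cis neighbours.
The distinct arrangements are (3 in all): (CH3CN/NO2 trans, N3/SCN trans); (CH3CN/SCN trans, N3/NO2 trans); (CH3CN/N3 trans, NO2/SCN trans).
Each arrangement has an internal mirror plane or centre of symmetry, so none is chiral.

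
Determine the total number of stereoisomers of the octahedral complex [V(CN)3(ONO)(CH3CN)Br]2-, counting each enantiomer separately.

Working through the distinct placements yields 4 geometric isomers: CN mer (3 arrangements); CN fac (chiral).
One of these lacks any improper symmetry element and so occurs as an enantiomeric pair, giving 4 + 1 = 5 stereoisomers in total.

5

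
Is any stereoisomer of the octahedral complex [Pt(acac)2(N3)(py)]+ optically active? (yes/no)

yes

Each acac is bidentate and must span two cis positions.
Systematic placement gives 2 geometric isomers: N3 and py mutually cis (chiral); N3 and py mutually trans.
One of these lacks any improper symmetry element and so occurs as an enantiomeric pair, giving 2 + 1 = 3 stereoisomers in total.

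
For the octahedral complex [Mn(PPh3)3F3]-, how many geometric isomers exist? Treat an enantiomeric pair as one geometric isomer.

2

An octahedron has six vertices in three trans pairs; every non-trans pair is cis.
Systematic placement gives 2 geometric isomers: PPh3 mer; PPh3 fac.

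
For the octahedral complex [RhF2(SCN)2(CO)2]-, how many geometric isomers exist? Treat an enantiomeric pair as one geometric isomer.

5

The distinct arrangements are (5 in all): F trans, SCN trans, CO trans; F cis, SCN cis, CO trans; F cis, SCN trans, CO cis; F cis, SCN cis, CO cis (chiral); F trans, SCN cis, CO cis.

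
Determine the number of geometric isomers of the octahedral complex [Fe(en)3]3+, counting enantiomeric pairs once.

1

The six octahedral sites form three mutually perpendicular trans pairs.
Each en is bidentate and must span two cis positions.
Only one geometric arrangement is possible; it has no improper symmetry element, so it exists as a pair of enantiomers (2 stereoisomers).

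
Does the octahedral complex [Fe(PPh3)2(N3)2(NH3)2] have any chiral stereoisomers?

Working through the distinct placements yields 5 geometric isomers: PPh3 trans, N3 trans, NH3 trans; PPh3 cis, N3 trans, NH3 cis; PPh3 trans, N3 cis, NH3 cis; PPh3 cis, N3 cis, NH3 cis (chiral); PPh3 cis, N3 cis, NH3 trans.
One of these lacks any improper symmetry element and so occurs as an enantiomeric pair, giving 5 + 1 = 6 stereoisomers in total.

yes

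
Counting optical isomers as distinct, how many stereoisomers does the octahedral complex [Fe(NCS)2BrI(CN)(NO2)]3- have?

In an octahedral complex each vertex has one trans partner and four cis neighbours.
Placing the ligands in turn and identifying arrangements related by rotation or reflection leaves 9 distinct geometric isomers.
Of these, 6 lack any improper symmetry element and so occur as enantiomeric pairs, giving 9 + 6 = 15 stereoisomers in total.

15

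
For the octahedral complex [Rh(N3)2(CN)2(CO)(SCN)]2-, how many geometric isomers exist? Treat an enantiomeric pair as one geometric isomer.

The six octahedral sites form three mutually perpendicular trans pairs.
The distinct arrangements are (6 in all): N3 cis, CN trans; N3 trans, CN trans; N3 cis, CN cis (3 arrangements, 2 chiral); N3 trans, CN cis.

6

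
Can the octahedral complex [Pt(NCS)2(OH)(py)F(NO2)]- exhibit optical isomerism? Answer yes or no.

yes

The six octahedral sites form three mutually perpendicular trans pairs.
Placing the ligands in turn and identifying arrangements related by rotation or reflection leaves 9 distinct geometric isomers.
Of these, 6 lack any improper symmetry element and so occur as enantiomeric pairs, giving 9 + 6 = 15 stereoisomers in total.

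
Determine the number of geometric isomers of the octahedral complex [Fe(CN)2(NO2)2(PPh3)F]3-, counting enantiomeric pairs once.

6

The six octahedral sites form three mutually perpendicular trans pairs.
There are 6 geometric isomers: CN trans, NO2 cis; CN trans, NO2 trans; CN cis, NO2 cis (3 arrangements, 2 chiral); CN cis, NO2 trans.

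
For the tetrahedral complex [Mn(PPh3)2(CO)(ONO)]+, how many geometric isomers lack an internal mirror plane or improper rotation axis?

All four vertices of a tetrahedron are equivalent and mutually adjacent, so cis/trans isomerism cannot arise.
Only one geometric arrangement is possible.

0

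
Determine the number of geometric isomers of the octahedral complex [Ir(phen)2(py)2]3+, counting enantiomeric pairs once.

Each phen is bidentate and must span two cis positions.
Working through the distinct placements yields 2 geometric isomers: py trans; py cis (chiral).

2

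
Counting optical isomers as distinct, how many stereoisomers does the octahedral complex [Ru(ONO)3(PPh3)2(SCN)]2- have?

3

An octahedron has six vertices in three trans pairs; every non-trans pair is cis.
Working through the distinct placements yields 3 geometric isomers: ONO mer, PPh3 cis; ONO mer, PPh3 trans; ONO fac, PPh3 cis.
Each arrangement has an internal mirror plane or centre of symmetry, so none is chiral.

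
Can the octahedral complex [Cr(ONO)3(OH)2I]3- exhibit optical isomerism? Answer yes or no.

no

The six octahedral sites form three mutually perpendicular trans pairs.
There are 3 geometric isomers: ONO mer, OH cis; ONO mer, OH trans; ONO fac, OH cis.
Each arrangement has an internal mirror plane or centre of symmetry, so none is chiral.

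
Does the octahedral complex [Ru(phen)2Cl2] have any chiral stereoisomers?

Each phen is bidentate and must span two cis positions.
Systematic placement gives 2 geometric isomers: Cl trans; Cl cis (chiral).
One of these lacks any improper symmetry element and so occurs as an enantiomeric pair, giving 2 + 1 = 3 stereoisomers in total.

yes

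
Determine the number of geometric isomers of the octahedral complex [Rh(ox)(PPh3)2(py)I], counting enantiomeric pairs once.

4

Each ox is bidentate and must span two cis positions.
The distinct arrangements are (4 in all): PPh3 cis (3 arrangements, 2 chiral); PPh3 trans.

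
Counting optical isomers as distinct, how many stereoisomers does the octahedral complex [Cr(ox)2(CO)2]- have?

An octahedron has six vertices in three trans pairs; every non-trans pair is cis.
Each ox is bidentate and must span two cis positions.
Systematic placement gives 2 geometric isomers: CO trans; CO cis (chiral).
One of these lacks any improper symmetry element and so occurs as an enantiomeric pair, giving 2 + 1 = 3 stereoisomers in total.

3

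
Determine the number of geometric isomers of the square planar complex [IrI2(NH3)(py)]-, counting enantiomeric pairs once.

2

In a square planar complex each vertex has one trans partner and two cis neighbours.
Systematic placement gives 2 geometric isomers: I cis; I trans.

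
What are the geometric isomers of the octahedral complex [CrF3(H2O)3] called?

The six octahedral sites form three mutually perpendicular trans pairs.
The distinct arrangements are (2 in all): F mer; F fac.

fac and mer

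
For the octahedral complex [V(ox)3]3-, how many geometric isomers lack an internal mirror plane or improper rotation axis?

In an octahedral complex each vertex has one trans partner and four cis neighbours.
Each ox is bidentate and must span two cis positions.
Only one geometric arrangement is possible; it has no improper symmetry element, so it exists as a pair of enantiomers (2 stereoisomers).

1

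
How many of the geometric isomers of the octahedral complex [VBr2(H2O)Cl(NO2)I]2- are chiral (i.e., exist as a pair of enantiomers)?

An octahedron has six vertices in three trans pairs; every non-trans pair is cis.
Exhaustive case analysis gives 9 geometric isomers.
Of these, 6 lack any improper symmetry element and so occur as enantiomeric pairs, giving 9 + 6 = 15 stereoisomers in total.

6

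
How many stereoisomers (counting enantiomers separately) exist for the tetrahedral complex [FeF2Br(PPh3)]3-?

1

In a tetrahedral complex all four positions are equivalent and every pair of ligands is adjacent — there is no cis/trans distinction.
Only one geometric arrangement is possible.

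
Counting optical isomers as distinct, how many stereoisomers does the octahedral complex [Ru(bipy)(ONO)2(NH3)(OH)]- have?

6

An octahedron has six vertices in three trans pairs; every non-trans pair is cis.
Each bipy is bidentate and must span two cis positions.
Systematic placement gives 4 geometric isomers: ONO cis (3 arrangements, 2 chiral); ONO trans.
Of these, 2 lack any improper symmetry element and so occur as enantiomeric pairs, giving 4 + 2 = 6 stereoisomers in total.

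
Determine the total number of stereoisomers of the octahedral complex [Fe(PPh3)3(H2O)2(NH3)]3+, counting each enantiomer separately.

3

The six octahedral sites form three mutually perpendicular trans pairs.
Systematic placement gives 3 geometric isomers: PPh3 mer, H2O trans; PPh3 mer, H2O cis; PPh3 fac, H2O cis.
Each arrangement has an internal mirror plane or centre of symmetry, so none is chiral.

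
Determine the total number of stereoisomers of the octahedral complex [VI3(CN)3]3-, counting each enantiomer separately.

Working through the distinct placements yields 2 geometric isomers: I mer; I fac.
Each arrangement has an internal mirror plane or centre of symmetry, so none is chiral.

2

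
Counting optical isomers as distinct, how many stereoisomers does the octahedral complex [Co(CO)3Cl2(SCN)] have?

An octahedron has six vertices in three trans pairs; every non-trans pair is cis.
There are 3 geometric isomers: CO mer, Cl cis; CO mer, Cl trans; CO fac, Cl cis.
Each arrangement has an internal mirror plane or centre of symmetry, so none is chiral.

3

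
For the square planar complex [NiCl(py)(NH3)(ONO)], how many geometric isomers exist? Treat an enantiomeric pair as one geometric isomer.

A square has two trans pairs of vertices; adjacent vertices are cis.
Systematic placement gives 3 geometric isomers: (Cl/ONO trans, NH3/py trans); (Cl/py trans, NH3/ONO trans); (Cl/NH3 trans, ONO/py trans).

3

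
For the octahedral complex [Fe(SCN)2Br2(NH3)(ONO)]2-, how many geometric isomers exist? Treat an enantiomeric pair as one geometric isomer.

The six octahedral sites form three mutually perpendicular trans pairs.
Systematic placement gives 6 geometric isomers: SCN trans, Br trans; SCN cis, Br trans; SCN trans, Br cis; SCN cis, Br cis (3 arrangements, 2 chiral).

6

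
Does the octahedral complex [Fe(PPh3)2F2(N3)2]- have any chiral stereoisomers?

yes

The six octahedral sites form three mutually perpendicular trans pairs.
Systematic placement gives 5 geometric isomers: PPh3 trans, F trans, N3 trans; PPh3 cis, F trans, N3 cis; PPh3 trans, F cis, N3 cis; PPh3 cis, F cis, N3 cis (chiral); PPh3 cis, F cis, N3 trans.
One of these lacks any improper symmetry element and so occurs as an enantiomeric pair, giving 5 + 1 = 6 stereoisomers in total.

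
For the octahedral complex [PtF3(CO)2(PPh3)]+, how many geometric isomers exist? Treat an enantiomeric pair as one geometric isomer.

Working through the distinct placements yields 3 geometric isomers: F mer, CO trans; F fac, CO cis; F mer, CO cis.

3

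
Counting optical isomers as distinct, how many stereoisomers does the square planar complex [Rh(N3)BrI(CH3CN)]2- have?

Working through the distinct placements yields 3 geometric isomers: (Br/I trans, CH3CN/N3 trans); (Br/N3 trans, CH3CN/I trans); (Br/CH3CN trans, I/N3 trans).
Each arrangement has an internal mirror plane or centre of symmetry, so none is chiral.

3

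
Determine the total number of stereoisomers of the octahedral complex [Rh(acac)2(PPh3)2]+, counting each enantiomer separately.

3

Each acac is bidentate and must span two cis positions.
Systematic placement gives 2 geometric isomers: PPh3 trans; PPh3 cis (chiral).
One of these lacks any improper symmetry element and so occurs as an enantiomeric pair, giving 2 + 1 = 3 stereoisomers in total.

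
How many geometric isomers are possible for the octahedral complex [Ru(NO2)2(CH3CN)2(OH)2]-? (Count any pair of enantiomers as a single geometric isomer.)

In an octahedral complex each vertex has one trans partner and four cis neighbours.
Working through the distinct placements yields 5 geometric isomers: NO2 trans, CH3CN trans, OH trans; NO2 cis, CH3CN trans, OH cis; NO2 cis, CH3CN cis, OH trans; NO2 cis, CH3CN cis, OH cis (chiral); NO2 trans, CH3CN cis, OH cis.

5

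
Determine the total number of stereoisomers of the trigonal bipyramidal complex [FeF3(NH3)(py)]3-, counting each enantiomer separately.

4

Working through the distinct placements yields 4 geometric isomers: NH3 equatorial, py equatorial; NH3 axial, py equatorial; NH3 equatorial, py axial; NH3 axial, py axial.
Each arrangement has an internal mirror plane or centre of symmetry, so none is chiral.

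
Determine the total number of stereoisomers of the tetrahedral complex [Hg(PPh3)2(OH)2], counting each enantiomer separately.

All four vertices of a tetrahedron are equivalent and mutually adjacent, so cis/trans isomerism cannot arise.
Only one geometric arrangement is possible.

1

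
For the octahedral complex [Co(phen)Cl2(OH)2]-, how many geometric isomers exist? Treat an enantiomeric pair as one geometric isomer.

3

Each phen is bidentate and must span two cis positions.
Systematic placement gives 3 geometric isomers: Cl trans, OH cis; Cl cis, OH cis (chiral); Cl cis, OH trans.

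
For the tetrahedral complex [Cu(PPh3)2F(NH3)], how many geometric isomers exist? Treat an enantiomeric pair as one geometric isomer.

1

Only one geometric arrangement is possible.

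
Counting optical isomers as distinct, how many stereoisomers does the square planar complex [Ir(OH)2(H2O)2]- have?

2

Systematic placement gives 2 geometric isomers: OH cis; OH trans.
Each arrangement has an internal mirror plane or centre of symmetry, so none is chiral.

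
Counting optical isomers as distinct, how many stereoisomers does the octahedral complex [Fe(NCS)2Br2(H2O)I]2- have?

8

In an octahedral complex each vertex has one trans partner and four cis neighbours.
Systematic placement gives 6 geometric isomers: NCS trans, Br trans; NCS cis, Br trans; NCS trans, Br cis; NCS cis, Br cis (3 arrangements, 2 chiral).
Of these, 2 lack any improper symmetry element and so occur as enantiomeric pairs, giving 6 + 2 = 8 stereoisomers in total.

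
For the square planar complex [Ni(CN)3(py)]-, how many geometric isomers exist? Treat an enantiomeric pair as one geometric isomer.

1

A square has two trans pairs of vertices; adjacent vertices are cis.
Only one geometric arrangement is possible.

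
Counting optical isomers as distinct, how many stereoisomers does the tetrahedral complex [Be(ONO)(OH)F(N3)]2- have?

All four vertices of a tetrahedron are equivalent and mutually adjacent, so cis/trans isomerism cannot arise.
Only one geometric arrangement is possible; it has no improper symmetry element, so it exists as a pair of enantiomers (2 stereoisomers).

2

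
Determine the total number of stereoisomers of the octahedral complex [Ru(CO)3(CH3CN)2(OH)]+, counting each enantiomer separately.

The six octahedral sites form three mutually perpendicular trans pairs.
There are 3 geometric isomers: CO mer, CH3CN trans; CO fac, CH3CN cis; CO mer, CH3CN cis.
Each arrangement has an internal mirror plane or centre of symmetry, so none is chiral.

3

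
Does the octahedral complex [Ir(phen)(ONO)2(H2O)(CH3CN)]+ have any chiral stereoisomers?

The six octahedral sites form three mutually perpendicular trans pairs.
Each phen is bidentate and must span two cis positions.
There are 4 geometric isomers: ONO cis (3 arrangements, 2 chiral); ONO trans.
Of these, 2 lack any improper symmetry element and so occur as enantiomeric pairs, giving 4 + 2 = 6 stereoisomers in total.

yes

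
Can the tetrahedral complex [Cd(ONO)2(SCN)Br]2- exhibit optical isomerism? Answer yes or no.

no

Only one geometric arrangement is possible.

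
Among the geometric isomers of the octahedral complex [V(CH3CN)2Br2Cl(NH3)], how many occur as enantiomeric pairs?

The distinct arrangements are (6 in all): CH3CN trans, Br trans; CH3CN cis, Br trans; CH3CN cis, Br cis (3 arrangements, 2 chiral); CH3CN trans, Br cis.
Of these, 2 lack any improper symmetry element and so occur as enantiomeric pairs, giving 6 + 2 = 8 stereoisomers in total.

2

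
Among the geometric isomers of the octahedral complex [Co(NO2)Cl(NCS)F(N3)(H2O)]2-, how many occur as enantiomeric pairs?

15

Exhaustive case analysis gives 15 geometric isomers.
Of these, 15 lack any improper symmetry element and so occur as enantiomeric pairs, giving 15 + 15 = 30 stereoisomers in total.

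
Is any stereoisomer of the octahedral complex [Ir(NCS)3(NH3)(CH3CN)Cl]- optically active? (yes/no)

In an octahedral complex each vertex has one trans partner and four cis neighbours.
The distinct arrangements are (4 in all): NCS mer (3 arrangements); NCS fac (chiral).
One of these lacks any improper symmetry element and so occurs as an enantiomeric pair, giving 4 + 1 = 5 stereoisomers in total.

yes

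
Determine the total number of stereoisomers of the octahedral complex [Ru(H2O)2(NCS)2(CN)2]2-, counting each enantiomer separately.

Systematic placement gives 5 geometric isomers: H2O trans, NCS trans, CN trans; H2O cis, NCS cis, CN trans; H2O cis, NCS trans, CN cis; H2O cis, NCS cis, CN cis (chiral); H2O trans, NCS cis, CN cis.
One of these lacks any improper symmetry element and so occurs as an enantiomeric pair, giving 5 + 1 = 6 stereoisomers in total.

6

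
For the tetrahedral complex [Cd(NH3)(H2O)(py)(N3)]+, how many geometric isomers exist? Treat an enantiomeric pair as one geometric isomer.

1

In a tetrahedral complex all four positions are equivalent and every pair of ligands is adjacent — there is no cis/trans distinction.
Only one geometric arrangement is possible; it has no improper symmetry element, so it exists as a pair of enantiomers (2 stereoisomers).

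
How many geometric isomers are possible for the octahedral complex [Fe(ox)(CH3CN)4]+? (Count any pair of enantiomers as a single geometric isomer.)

1

Each ox is bidentate and must span two cis positions.
Only one geometric arrangement is possible.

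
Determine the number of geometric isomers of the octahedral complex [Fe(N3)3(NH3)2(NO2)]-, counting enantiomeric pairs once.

3

An octahedron has six vertices in three trans pairs; every non-trans pair is cis.
There are 3 geometric isomers: N3 mer, NH3 cis; N3 mer, NH3 trans; N3 fac, NH3 cis.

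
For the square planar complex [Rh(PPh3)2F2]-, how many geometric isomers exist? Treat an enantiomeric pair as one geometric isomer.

A square has two trans pairs of vertices; adjacent vertices are cis.
The distinct arrangements are (2 in all): PPh3 cis; PPh3 trans.

2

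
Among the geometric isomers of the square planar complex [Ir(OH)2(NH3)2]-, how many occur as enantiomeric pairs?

0

In a square planar complex each vertex has one trans partner and two cis neighbours.
The distinct arrangements are (2 in all): OH cis; OH trans.
Each arrangement has an internal mirror plane or centre of symmetry, so none is chiral.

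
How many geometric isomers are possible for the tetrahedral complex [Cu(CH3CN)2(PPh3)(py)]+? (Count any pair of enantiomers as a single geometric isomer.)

In a tetrahedral complex all four positions are equivalent and every pair of ligands is adjacent — there is no cis/trans distinction.
Only one geometric arrangement is possible.

1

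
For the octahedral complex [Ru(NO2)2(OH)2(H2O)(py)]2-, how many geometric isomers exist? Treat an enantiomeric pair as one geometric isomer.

An octahedron has six vertices in three trans pairs; every non-trans pair is cis.
Working through the distinct placements yields 6 geometric isomers: NO2 cis, OH cis (3 arrangements, 2 chiral); NO2 cis, OH trans; NO2 trans, OH cis; NO2 trans, OH trans.

6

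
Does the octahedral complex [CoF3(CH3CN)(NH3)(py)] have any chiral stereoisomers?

An octahedron has six vertices in three trans pairs; every non-trans pair is cis.
Working through the distinct placements yields 4 geometric isomers: F mer (3 arrangements); F fac (chiral).
One of these lacks any improper symmetry element and so occurs as an enantiomeric pair, giving 4 + 1 = 5 stereoisomers in total.

yes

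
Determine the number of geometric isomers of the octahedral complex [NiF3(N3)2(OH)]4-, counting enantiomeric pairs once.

An octahedron has six vertices in three trans pairs; every non-trans pair is cis.
Working through the distinct placements yields 3 geometric isomers: F mer, N3 cis; F mer, N3 trans; F fac, N3 cis.

3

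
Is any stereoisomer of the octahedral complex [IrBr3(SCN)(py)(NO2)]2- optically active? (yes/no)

An octahedron has six vertices in three trans pairs; every non-trans pair is cis.
There are 4 geometric isomers: Br mer (3 arrangements); Br fac (chiral).
One of these lacks any improper symmetry element and so occurs as an enantiomeric pair, giving 4 + 1 = 5 stereoisomers in total.

yes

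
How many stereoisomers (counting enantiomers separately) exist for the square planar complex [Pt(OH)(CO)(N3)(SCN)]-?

3

A square has two trans pairs of vertices; adjacent vertices are cis.
The distinct arrangements are (3 in all): (CO/OH trans, N3/SCN trans); (CO/SCN trans, N3/OH trans); (CO/N3 trans, OH/SCN trans).
Each arrangement has an internal mirror plane or centre of symmetry, so none is chiral.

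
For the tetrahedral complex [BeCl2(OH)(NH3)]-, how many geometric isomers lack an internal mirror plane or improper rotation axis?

All four vertices of a tetrahedron are equivalent and mutually adjacent, so cis/trans isomerism cannot arise.
Only one geometric arrangement is possible.

0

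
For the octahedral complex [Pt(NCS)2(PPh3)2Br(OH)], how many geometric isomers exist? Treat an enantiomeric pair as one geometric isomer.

6

An octahedron has six vertices in three trans pairs; every non-trans pair is cis.
Working through the distinct placements yields 6 geometric isomers: NCS cis, PPh3 trans; NCS cis, PPh3 cis (3 arrangements, 2 chiral); NCS trans, PPh3 trans; NCS trans, PPh3 cis.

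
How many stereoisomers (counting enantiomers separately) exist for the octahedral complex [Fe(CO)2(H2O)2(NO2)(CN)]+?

8

Systematic placement gives 6 geometric isomers: CO cis, H2O cis (3 arrangements, 2 chiral); CO cis, H2O trans; CO trans, H2O cis; CO trans, H2O trans.
Of these, 2 lack any improper symmetry element and so occur as enantiomeric pairs, giving 6 + 2 = 8 stereoisomers in total.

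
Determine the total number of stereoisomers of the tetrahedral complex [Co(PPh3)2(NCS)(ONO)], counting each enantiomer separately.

In a tetrahedral complex all four positions are equivalent and every pair of ligands is adjacent — there is no cis/trans distinction.
Only one geometric arrangement is possible.

1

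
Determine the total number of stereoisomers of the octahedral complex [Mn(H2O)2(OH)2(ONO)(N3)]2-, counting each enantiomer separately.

An octahedron has six vertices in three trans pairs; every non-trans pair is cis.
Working through the distinct placements yields 6 geometric isomers: H2O trans, OH cis; H2O trans, OH trans; H2O cis, OH cis (3 arrangements, 2 chiral); H2O cis, OH trans.
Of these, 2 lack any improper symmetry element and so occur as enantiomeric pairs, giving 6 + 2 = 8 stereoisomers in total.

8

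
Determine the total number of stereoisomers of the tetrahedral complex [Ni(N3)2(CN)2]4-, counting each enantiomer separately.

1

All four vertices of a tetrahedron are equivalent and mutually adjacent, so cis/trans isomerism cannot arise.
Only one geometric arrangement is possible.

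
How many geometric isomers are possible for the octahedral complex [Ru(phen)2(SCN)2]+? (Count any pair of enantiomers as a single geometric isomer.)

Each phen is bidentate and must span two cis positions.
Working through the distinct placements yields 2 geometric isomers: SCN trans; SCN cis (chiral).

2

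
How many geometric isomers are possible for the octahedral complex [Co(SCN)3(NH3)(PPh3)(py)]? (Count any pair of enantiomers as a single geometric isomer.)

In an octahedral complex each vertex has one trans partner and four cis neighbours.
Working through the distinct placements yields 4 geometric isomers: SCN mer (3 arrangements); SCN fac (chiral).

4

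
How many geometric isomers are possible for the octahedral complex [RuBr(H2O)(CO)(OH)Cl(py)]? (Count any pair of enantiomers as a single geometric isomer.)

15

In an octahedral complex each vertex has one trans partner and four cis neighbours.
Systematic enumeration (placing each ligand type in turn and discarding arrangements equivalent by rotation or reflection) gives 15 geometric isomers.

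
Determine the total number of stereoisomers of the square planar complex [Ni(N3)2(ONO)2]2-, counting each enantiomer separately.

A square has two trans pairs of vertices; adjacent vertices are cis.
The distinct arrangements are (2 in all): N3 cis; N3 trans.
Each arrangement has an internal mirror plane or centre of symmetry, so none is chiral.

2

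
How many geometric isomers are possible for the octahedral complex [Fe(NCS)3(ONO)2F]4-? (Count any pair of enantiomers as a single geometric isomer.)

Systematic placement gives 3 geometric isomers: NCS mer, ONO trans; NCS fac, ONO cis; NCS mer, ONO cis.

3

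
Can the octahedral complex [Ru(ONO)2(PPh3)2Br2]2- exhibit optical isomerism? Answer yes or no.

yes

The six octahedral sites form three mutually perpendicular trans pairs.
Systematic placement gives 5 geometric isomers: ONO trans, PPh3 trans, Br trans; ONO cis, PPh3 cis, Br trans; ONO cis, PPh3 trans, Br cis; ONO cis, PPh3 cis, Br cis (chiral); ONO trans, PPh3 cis, Br cis.
One of these lacks any improper symmetry element and so occurs as an enantiomeric pair, giving 5 + 1 = 6 stereoisomers in total.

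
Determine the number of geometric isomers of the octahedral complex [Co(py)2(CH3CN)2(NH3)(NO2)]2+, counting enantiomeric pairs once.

In an octahedral complex each vertex has one trans partner and four cis neighbours.
Systematic placement gives 6 geometric isomers: py trans, CH3CN trans; py cis, CH3CN trans; py trans, CH3CN cis; py cis, CH3CN cis (3 arrangements, 2 chiral).

6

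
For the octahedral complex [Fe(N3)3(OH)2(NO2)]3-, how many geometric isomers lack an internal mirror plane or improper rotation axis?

0

In an octahedral complex each vertex has one trans partner and four cis neighbours.
There are 3 geometric isomers: N3 mer, OH trans; N3 mer, OH cis; N3 fac, OH cis.
Each arrangement has an internal mirror plane or centre of symmetry, so none is chiral.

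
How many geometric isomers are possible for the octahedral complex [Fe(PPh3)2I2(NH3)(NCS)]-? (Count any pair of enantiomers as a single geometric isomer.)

6

Systematic placement gives 6 geometric isomers: PPh3 trans, I trans; PPh3 cis, I trans; PPh3 trans, I cis; PPh3 cis, I cis (3 arrangements, 2 chiral).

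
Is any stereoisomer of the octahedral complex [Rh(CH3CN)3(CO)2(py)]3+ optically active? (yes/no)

no

In an octahedral complex each vertex has one trans partner and four cis neighbours.
The distinct arrangements are (3 in all): CH3CN mer, CO cis; CH3CN mer, CO trans; CH3CN fac, CO cis.
Each arrangement has an internal mirror plane or centre of symmetry, so none is chiral.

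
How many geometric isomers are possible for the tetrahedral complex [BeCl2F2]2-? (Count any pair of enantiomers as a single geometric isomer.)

Only one geometric arrangement is possible.

1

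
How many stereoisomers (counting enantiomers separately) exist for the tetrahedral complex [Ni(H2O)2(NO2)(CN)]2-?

All four vertices of a tetrahedron are equivalent and mutually adjacent, so cis/trans isomerism cannot arise.
Only one geometric arrangement is possible.

1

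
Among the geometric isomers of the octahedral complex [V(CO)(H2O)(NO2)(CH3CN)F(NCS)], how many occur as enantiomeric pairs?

In an octahedral complex each vertex has one trans partner and four cis neighbours.
Exhaustive case analysis gives 15 geometric isomers.
Of these, 15 lack any improper symmetry element and so occur as enantiomeric pairs, giving 15 + 15 = 30 stereoisomers in total.

15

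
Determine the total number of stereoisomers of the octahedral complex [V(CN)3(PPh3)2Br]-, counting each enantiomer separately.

The six octahedral sites form three mutually perpendicular trans pairs.
Systematic placement gives 3 geometric isomers: CN mer, PPh3 trans; CN fac, PPh3 cis; CN mer, PPh3 cis.
Each arrangement has an internal mirror plane or centre of symmetry, so none is chiral.

3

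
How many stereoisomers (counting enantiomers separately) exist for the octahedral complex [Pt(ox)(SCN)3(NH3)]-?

An octahedron has six vertices in three trans pairs; every non-trans pair is cis.
Each ox is bidentate and must span two cis positions.
Working through the distinct placements yields 2 geometric isomers: SCN fac; SCN mer.
Each arrangement has an internal mirror plane or centre of symmetry, so none is chiral.

2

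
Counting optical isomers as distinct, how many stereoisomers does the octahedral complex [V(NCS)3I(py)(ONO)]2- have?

5

There are 4 geometric isomers: NCS mer (3 arrangements); NCS fac (chiral).
One of these lacks any improper symmetry element and so occurs as an enantiomeric pair, giving 4 + 1 = 5 stereoisomers in total.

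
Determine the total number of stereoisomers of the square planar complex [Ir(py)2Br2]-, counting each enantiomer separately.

2

The distinct arrangements are (2 in all): py cis; py trans.
Each arrangement has an internal mirror plane or centre of symmetry, so none is chiral.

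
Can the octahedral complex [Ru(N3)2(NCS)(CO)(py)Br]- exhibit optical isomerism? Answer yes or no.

yes

The six octahedral sites form three mutually perpendicular trans pairs.
Systematic enumeration (placing each ligand type in turn and discarding arrangements equivalent by rotation or reflection) gives 9 geometric isomers.
Of these, 6 lack any improper symmetry element and so occur as enantiomeric pairs, giving 9 + 6 = 15 stereoisomers in total.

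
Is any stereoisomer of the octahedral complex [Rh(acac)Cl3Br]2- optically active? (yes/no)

no

The six octahedral sites form three mutually perpendicular trans pairs.
Each acac is bidentate and must span two cis positions.
Systematic placement gives 2 geometric isomers: Cl fac; Cl mer.
Each arrangement has an internal mirror plane or centre of symmetry, so none is chiral.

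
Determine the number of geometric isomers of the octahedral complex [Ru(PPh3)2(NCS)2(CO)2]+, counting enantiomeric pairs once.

5

The six octahedral sites form three mutually perpendicular trans pairs.
Working through the distinct placements yields 5 geometric isomers: PPh3 trans, NCS trans, CO trans; PPh3 cis, NCS cis, CO trans; PPh3 trans, NCS cis, CO cis; PPh3 cis, NCS cis, CO cis (chiral); PPh3 cis, NCS trans, CO cis.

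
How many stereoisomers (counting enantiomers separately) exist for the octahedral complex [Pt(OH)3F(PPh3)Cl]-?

In an octahedral complex each vertex has one trans partner and four cis neighbours.
Working through the distinct placements yields 4 geometric isomers: OH mer (3 arrangements); OH fac (chiral).
One of these lacks any improper symmetry element and so occurs as an enantiomeric pair, giving 4 + 1 = 5 stereoisomers in total.

5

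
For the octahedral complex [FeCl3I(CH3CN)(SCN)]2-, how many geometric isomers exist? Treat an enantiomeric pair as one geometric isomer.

4

In an octahedral complex each vertex has one trans partner and four cis neighbours.
The distinct arrangements are (4 in all): Cl mer (3 arrangements); Cl fac (chiral).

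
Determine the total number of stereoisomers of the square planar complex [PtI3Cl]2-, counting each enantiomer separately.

1

Only one geometric arrangement is possible.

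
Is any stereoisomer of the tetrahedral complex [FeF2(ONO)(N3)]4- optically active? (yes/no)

Only one geometric arrangement is possible.

no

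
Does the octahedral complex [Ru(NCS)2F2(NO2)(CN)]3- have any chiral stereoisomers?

Systematic placement gives 6 geometric isomers: NCS cis, F cis (3 arrangements, 2 chiral); NCS trans, F cis; NCS cis, F trans; NCS trans, F trans.
Of these, 2 lack any improper symmetry element and so occur as enantiomeric pairs, giving 6 + 2 = 8 stereoisomers in total.

yes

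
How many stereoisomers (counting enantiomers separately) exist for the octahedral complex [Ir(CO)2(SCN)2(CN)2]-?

6

An octahedron has six vertices in three trans pairs; every non-trans pair is cis.
Working through the distinct placements yields 5 geometric isomers: CO trans, SCN trans, CN trans; CO cis, SCN cis, CN trans; CO cis, SCN trans, CN cis; CO cis, SCN cis, CN cis (chiral); CO trans, SCN cis, CN cis.
One of these lacks any improper symmetry element and so occurs as an enantiomeric pair, giving 5 + 1 = 6 stereoisomers in total.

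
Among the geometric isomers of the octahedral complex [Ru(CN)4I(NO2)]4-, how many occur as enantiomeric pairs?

In an octahedral complex each vertex has one trans partner and four cis neighbours.
Working through the distinct placements yields 2 geometric isomers: I and NO2 mutually trans; I and NO2 mutually cis.
Each arrangement has an internal mirror plane or centre of symmetry, so none is chiral.

0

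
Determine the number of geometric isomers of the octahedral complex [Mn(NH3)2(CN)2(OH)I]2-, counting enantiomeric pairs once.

6

Systematic placement gives 6 geometric isomers: NH3 cis, CN trans; NH3 trans, CN trans; NH3 cis, CN cis (3 arrangements, 2 chiral); NH3 trans, CN cis.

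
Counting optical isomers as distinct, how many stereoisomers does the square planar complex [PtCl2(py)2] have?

2

A square has two trans pairs of vertices; adjacent vertices are cis.
The distinct arrangements are (2 in all): Cl cis; Cl trans.
Each arrangement has an internal mirror plane or centre of symmetry, so none is chiral.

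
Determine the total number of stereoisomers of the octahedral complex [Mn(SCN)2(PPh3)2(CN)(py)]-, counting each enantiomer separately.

8

An octahedron has six vertices in three trans pairs; every non-trans pair is cis.
Systematic placement gives 6 geometric isomers: SCN cis, PPh3 cis (3 arrangements, 2 chiral); SCN trans, PPh3 cis; SCN cis, PPh3 trans; SCN trans, PPh3 trans.
Of these, 2 lack any improper symmetry element and so occur as enantiomeric pairs, giving 6 + 2 = 8 stereoisomers in total.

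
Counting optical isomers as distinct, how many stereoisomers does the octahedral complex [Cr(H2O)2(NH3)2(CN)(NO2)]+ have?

8

There are 6 geometric isomers: H2O cis, NH3 cis (3 arrangements, 2 chiral); H2O cis, NH3 trans; H2O trans, NH3 cis; H2O trans, NH3 trans.
Of these, 2 lack any improper symmetry element and so occur as enantiomeric pairs, giving 6 + 2 = 8 stereoisomers in total.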